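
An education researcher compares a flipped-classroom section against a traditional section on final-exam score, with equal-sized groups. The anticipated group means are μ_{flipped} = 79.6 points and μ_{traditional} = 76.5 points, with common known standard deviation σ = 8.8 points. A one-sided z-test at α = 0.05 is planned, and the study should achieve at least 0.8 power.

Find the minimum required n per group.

Standardized effect: d = |μ_{flipped} − μ_{traditional}| / σ = |79.6 − 76.5| / 8.8 = 0.3523
Set Φ(δ − 1.645) = 0.8; then δ − 1.645 = Φ⁻¹(0.8) = 0.842, giving δ = 2.486.
δ = d·√(n/2) ⇒ n = 2(δ/d)² = 2 × (2.486 / 0.3523)² = 99.64.
Rounding up, n = 100 per group.

n = 100 per group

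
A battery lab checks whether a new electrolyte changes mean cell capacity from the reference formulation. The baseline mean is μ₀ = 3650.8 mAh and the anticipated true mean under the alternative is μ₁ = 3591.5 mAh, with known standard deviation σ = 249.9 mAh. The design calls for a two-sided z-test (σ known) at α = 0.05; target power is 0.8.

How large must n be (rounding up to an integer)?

Standardized effect: d = |μ₁ − μ₀| / σ = |3591.5 − 3650.8| / 249.9 = 0.2373
Set Φ(δ − 1.960) = 0.8; then δ − 1.960 = Φ⁻¹(0.8) = 0.842, giving δ = 2.802.
(For δ > 0 the lower-tail rejection region contributes negligibly to power, so the one-term inversion is standard.)
δ = d·√n ⇒ n = (δ/d)² = (2.802 / 0.2373)² = 139.39.
Rounding up, n = 140.

n = 140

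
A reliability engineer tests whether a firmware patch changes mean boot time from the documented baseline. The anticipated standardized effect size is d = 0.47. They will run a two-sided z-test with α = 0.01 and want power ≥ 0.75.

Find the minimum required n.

Set Φ(δ − 2.576) = 0.75; then δ − 2.576 = Φ⁻¹(0.75) = 0.674, giving δ = 3.250.
(The Φ(−δ − z_{α/2}) term is vanishingly small for δ > 0 and is dropped in the standard sample-size formula.)
δ = d·√n ⇒ n = (δ/d)² = (3.250 / 0.47)² = 47.83.
Round up to the next whole unit.

n = 48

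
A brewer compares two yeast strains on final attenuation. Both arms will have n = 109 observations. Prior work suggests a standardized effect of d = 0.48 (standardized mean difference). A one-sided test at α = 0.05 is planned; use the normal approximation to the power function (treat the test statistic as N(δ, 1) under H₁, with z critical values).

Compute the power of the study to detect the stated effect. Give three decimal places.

Power ≈ 0.971

Noncentrality parameter: δ = d·√(n/2) = 0.48 × √(109/2) = 3.5436
One-sided α = 0.05 → critical value z_{0.05} = 1.645.
Power = P(Z > 1.645 − δ) = Φ(1.899) = 0.9712.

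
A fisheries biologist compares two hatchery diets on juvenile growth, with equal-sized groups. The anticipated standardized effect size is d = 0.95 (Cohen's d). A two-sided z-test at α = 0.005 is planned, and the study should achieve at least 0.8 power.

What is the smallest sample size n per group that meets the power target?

n = 30 per group

Set Φ(δ − 2.807) = 0.8; then δ − 2.807 = Φ⁻¹(0.8) = 0.842, giving δ = 3.649.
(The Φ(−δ − z_{α/2}) term is vanishingly small for δ > 0 and is dropped in the standard sample-size formula.)
δ = d·√(n/2) ⇒ n = 2(δ/d)² = 2 × (3.649 / 0.95)² = 29.50.
Round up to the next whole unit.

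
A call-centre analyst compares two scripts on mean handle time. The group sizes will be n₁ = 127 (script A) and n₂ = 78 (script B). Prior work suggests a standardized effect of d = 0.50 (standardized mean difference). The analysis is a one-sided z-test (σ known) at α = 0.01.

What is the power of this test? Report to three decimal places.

Power ≈ 0.875

Noncentrality parameter: δ = d / √(1/n₁ + 1/n₂) = 0.50 / √(1/127 + 1/78) = 3.4757
One-sided α = 0.01 → critical value z_{0.01} = 2.326.
Power = Φ(δ − 2.326) = Φ(1.149) = 0.8748.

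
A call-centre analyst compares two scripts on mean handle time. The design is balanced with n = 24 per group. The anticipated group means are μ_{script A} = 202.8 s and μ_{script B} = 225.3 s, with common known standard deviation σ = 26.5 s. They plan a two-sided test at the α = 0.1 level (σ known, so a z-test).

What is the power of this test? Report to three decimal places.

Standardized effect: d = |μ_{script A} − μ_{script B}| / σ = |202.8 − 225.3| / 26.5 = 0.8491
Noncentrality parameter: δ = d·√(n/2) = 0.8491 × √(24/2) = 2.9412
Critical value for a two-sided test at α = 0.1: z_{α/2} = 1.645.
Power = Φ(δ − 1.645) + Φ(−δ − 1.645) = Φ(1.296) + Φ(-4.586) = 0.9026 + 0.0000 = 0.9026.

Power ≈ 0.903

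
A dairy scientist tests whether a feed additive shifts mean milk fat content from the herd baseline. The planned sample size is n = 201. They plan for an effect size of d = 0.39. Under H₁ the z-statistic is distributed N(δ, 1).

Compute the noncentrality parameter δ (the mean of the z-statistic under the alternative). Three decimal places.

The noncentrality parameter scales effect size by the design's sample-size factor: δ = d·√n = 0.39 × √201 = 5.5292

δ ≈ 5.529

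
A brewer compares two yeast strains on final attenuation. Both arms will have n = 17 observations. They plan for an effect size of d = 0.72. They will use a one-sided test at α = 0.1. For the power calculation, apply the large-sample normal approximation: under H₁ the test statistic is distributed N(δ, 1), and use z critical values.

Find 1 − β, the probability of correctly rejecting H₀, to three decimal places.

Power ≈ 0.793

Noncentrality parameter: δ = d·√(n/2) = 0.72 × √(17/2) = 2.0991
Critical value for a one-sided test at α = 0.1: z_α = 1.282.
Power = Φ(δ − 1.282) = Φ(0.818) = 0.7932.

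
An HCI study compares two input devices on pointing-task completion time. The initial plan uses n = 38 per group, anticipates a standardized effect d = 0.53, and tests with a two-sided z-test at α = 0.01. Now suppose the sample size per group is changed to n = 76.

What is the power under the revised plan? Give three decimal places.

With n = 76 per group: δ = d·√(n/2) = 0.53 × √(76/2) = 3.2671. Critical value z_{0.005} = 2.576.
Revised power = Φ(δ − 2.576) + Φ(−δ − 2.576) = Φ(0.691) + Φ(-5.843) = 0.7553 + 0.0000 = 0.7553.

Power ≈ 0.755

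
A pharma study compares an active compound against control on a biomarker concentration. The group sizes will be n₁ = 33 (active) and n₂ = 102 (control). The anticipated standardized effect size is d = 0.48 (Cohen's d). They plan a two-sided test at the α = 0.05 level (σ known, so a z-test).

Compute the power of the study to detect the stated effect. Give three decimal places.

Noncentrality parameter: δ = d / √(1/n₁ + 1/n₂) = 0.48 / √(1/33 + 1/102) = 2.3968
Two-sided α = 0.05 → critical value z_{0.025} = 1.960.
Power = Φ(δ − 1.960) + Φ(−δ − 1.960) = Φ(0.437) + Φ(-4.357) = 0.6689 + 0.0000 = 0.6689.

Power ≈ 0.669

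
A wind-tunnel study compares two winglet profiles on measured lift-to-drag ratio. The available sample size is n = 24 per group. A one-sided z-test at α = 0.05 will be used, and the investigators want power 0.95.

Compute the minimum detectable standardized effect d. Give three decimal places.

Required noncentrality: δ = z_{0.05} + z_{0.05} = 1.645 + 1.645 = 3.290.
δ = d·√(n/2) ⇒ d = δ/√(n/2) = 3.290/√(24/2) = 0.9497.

d ≈ 0.950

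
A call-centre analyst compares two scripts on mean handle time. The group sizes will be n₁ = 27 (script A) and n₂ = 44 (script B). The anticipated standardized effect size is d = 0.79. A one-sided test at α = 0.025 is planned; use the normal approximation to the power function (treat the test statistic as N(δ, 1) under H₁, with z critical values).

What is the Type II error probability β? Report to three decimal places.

β ≈ 0.102

Noncentrality parameter: δ = d / √(1/n₁ + 1/n₂) = 0.79 / √(1/27 + 1/44) = 3.2315
One-sided α = 0.025 → critical value z_{0.025} = 1.960.
Power = Φ(δ − 1.960) = Φ(1.272) = 0.8982.
Type II error: β = 1 − power = 1 − 0.8982 = 0.1018.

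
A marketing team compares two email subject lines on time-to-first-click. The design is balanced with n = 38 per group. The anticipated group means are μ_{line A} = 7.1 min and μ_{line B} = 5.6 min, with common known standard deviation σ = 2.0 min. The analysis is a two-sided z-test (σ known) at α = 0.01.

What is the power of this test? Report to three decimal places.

Power ≈ 0.756

Standardized effect: d = |μ_{line A} − μ_{line B}| / σ = |7.1 − 5.6| / 2.0 = 0.7500
Noncentrality parameter: δ = d·√(n/2) = 0.7500 × √(38/2) = 3.2692
Critical value for a two-sided test at α = 0.01: z_{α/2} = 2.576.
Power = Φ(δ − 2.576) + Φ(−δ − 2.576) = Φ(0.693) + Φ(-5.845) = 0.7560 + 0.0000 = 0.7560.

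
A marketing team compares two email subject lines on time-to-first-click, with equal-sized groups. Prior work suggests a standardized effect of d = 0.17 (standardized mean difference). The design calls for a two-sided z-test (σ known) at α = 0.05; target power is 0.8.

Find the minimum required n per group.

n = 544 per group

For power 0.8 need Φ(δ − z_{0.025}) = 0.8, so δ = z_{0.025} + z_{0.20} = 1.960 + 0.842 = 2.802.
(The Φ(−δ − z_{α/2}) term is vanishingly small for δ > 0 and is dropped in the standard sample-size formula.)
δ = d·√(n/2) ⇒ n = 2(δ/d)² = 2 × (2.802 / 0.17)² = 543.18.
Round up to the next whole unit.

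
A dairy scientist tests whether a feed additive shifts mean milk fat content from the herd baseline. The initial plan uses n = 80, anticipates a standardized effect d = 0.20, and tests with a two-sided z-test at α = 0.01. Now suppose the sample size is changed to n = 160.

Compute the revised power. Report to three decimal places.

Power ≈ 0.482

With n = 160: δ = d·√n = 0.20 × √160 = 2.5298. Critical value z_{0.005} = 2.576.
Revised power = Φ(δ − 2.576) + Φ(−δ − 2.576) = Φ(-0.046) + Φ(-5.106) = 0.4817 + 0.0000 = 0.4817.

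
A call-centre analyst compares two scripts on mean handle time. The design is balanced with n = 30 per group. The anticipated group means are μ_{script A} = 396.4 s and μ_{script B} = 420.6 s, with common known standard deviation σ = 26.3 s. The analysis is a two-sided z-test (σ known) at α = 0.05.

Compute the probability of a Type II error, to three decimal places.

Standardized effect: d = |μ_{script A} − μ_{script B}| / σ = |396.4 − 420.6| / 26.3 = 0.9202
Noncentrality parameter: δ = d·√(n/2) = 0.9202 × √(30/2) = 3.5637
Critical value for a two-sided test at α = 0.05: z_{α/2} = 1.960.
Power = Φ(δ − 1.960) + Φ(−δ − 1.960) = Φ(1.604) + Φ(-5.524) = 0.9456 + 0.0000 = 0.9456.
Type II error: β = 1 − power = 1 − 0.9456 = 0.0544.

β ≈ 0.054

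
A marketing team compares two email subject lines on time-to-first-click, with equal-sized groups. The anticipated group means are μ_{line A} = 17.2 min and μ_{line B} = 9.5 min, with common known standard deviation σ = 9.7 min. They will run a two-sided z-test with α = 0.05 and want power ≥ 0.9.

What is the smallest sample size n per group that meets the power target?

Standardized effect: d = |μ_{line A} − μ_{line B}| / σ = |17.2 − 9.5| / 9.7 = 0.7938
For power 0.9 need Φ(δ − z_{0.025}) = 0.9, so δ = z_{0.025} + z_{0.10} = 1.960 + 1.282 = 3.242.
(The Φ(−δ − z_{α/2}) term is vanishingly small for δ > 0 and is dropped in the standard sample-size formula.)
δ = d·√(n/2) ⇒ n = 2(δ/d)² = 2 × (3.242 / 0.7938)² = 33.35.
Round up to the next whole unit.

n = 34 per group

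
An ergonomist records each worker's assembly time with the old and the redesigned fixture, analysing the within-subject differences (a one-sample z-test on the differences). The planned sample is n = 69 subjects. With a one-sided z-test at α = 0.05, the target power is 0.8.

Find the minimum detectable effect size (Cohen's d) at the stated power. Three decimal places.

Need Φ(δ − 1.645) = 0.8, so δ = 1.645 + 0.842 = 2.486.
δ = d·√n ⇒ d = δ/√n = 2.486/√69 = 0.2993.

d ≈ 0.299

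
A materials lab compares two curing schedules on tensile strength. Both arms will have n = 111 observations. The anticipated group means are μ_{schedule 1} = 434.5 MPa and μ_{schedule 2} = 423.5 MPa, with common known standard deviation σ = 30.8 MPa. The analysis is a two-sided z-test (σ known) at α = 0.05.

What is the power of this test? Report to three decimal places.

Power ≈ 0.758

Standardized effect: d = |μ_{schedule 1} − μ_{schedule 2}| / σ = |434.5 − 423.5| / 30.8 = 0.3571
Noncentrality parameter: δ = d·√(n/2) = 0.3571 × √(111/2) = 2.6607
Two-sided α = 0.05 → critical value z_{0.025} = 1.960.
Power = Φ(δ − 1.960) + Φ(−δ − 1.960) = Φ(0.701) + Φ(-4.621) = 0.7583 + 0.0000 = 0.7583.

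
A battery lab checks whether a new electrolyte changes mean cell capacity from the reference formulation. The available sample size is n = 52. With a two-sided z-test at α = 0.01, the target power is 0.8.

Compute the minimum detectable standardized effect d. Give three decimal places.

Need Φ(δ − 2.576) = 0.8, so δ = 2.576 + 0.842 = 3.417.
(The second rejection-region term Φ(−δ − z_{α/2}) is negligible and dropped.)
δ = d·√n ⇒ d = δ/√n = 3.417/√52 = 0.4739.

d ≈ 0.474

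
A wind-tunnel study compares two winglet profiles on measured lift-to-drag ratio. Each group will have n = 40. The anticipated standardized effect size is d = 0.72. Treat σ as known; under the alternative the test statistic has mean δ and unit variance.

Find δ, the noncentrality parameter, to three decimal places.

The noncentrality parameter scales effect size by the design's sample-size factor: δ = d·√(n/2) = 0.72 × √(40/2) = 3.2199

δ ≈ 3.220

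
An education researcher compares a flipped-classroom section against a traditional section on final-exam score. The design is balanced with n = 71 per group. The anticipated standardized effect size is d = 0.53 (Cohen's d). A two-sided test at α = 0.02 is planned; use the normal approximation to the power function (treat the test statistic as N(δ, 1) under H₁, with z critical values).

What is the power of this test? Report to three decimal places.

Noncentrality parameter: δ = d·√(n/2) = 0.53 × √(71/2) = 3.1578
Critical value for a two-sided test at α = 0.02: z_{α/2} = 2.326.
Power = Φ(δ − 2.326) + Φ(−δ − 2.326) = Φ(0.831) + Φ(-5.484) = 0.7972 + 0.0000 = 0.7972.

Power ≈ 0.797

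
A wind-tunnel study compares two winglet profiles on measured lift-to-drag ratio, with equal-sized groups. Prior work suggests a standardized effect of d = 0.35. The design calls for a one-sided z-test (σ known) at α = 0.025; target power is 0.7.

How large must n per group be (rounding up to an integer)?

n = 101 per group

Set Φ(δ − 1.960) = 0.7; then δ − 1.960 = Φ⁻¹(0.7) = 0.524, giving δ = 2.484.
δ = d·√(n/2) ⇒ n = 2(δ/d)² = 2 × (2.484 / 0.35)² = 100.77.
Rounding up, n = 101 per group.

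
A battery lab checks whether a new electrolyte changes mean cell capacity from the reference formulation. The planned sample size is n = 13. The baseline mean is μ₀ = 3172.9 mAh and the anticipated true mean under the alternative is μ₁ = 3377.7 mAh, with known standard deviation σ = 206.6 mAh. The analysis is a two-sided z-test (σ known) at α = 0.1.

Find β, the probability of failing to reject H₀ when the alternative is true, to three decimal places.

β ≈ 0.027

Standardized effect: d = |μ₁ − μ₀| / σ = |3377.7 − 3172.9| / 206.6 = 0.9913
Noncentrality parameter: δ = d·√n = 0.9913 × √13 = 3.5741
Two-sided α = 0.1 → critical value z_{0.05} = 1.645.
Power = Φ(δ − 1.645) + Φ(−δ − 1.645) = Φ(1.929) + Φ(-5.219) = 0.9732 + 0.0000 = 0.9732.
Type II error: β = 1 − power = 1 − 0.9732 = 0.0268.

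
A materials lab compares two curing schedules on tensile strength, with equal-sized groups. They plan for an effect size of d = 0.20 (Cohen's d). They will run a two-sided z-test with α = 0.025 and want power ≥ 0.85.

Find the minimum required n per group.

n = 538 per group

Set Φ(δ − 2.241) = 0.85; then δ − 2.241 = Φ⁻¹(0.85) = 1.036, giving δ = 3.278.
(The Φ(−δ − z_{α/2}) term is vanishingly small for δ > 0 and is dropped in the standard sample-size formula.)
δ = d·√(n/2) ⇒ n = 2(δ/d)² = 2 × (3.278 / 0.20)² = 537.21.
Rounding up, n = 538 per group.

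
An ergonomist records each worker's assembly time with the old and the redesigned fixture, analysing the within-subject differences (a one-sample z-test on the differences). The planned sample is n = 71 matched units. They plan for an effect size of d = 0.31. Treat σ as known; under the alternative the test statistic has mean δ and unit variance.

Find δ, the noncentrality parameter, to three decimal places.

The noncentrality parameter scales effect size by the design's sample-size factor: δ = d·√n = 0.31 × √71 = 2.6121

δ ≈ 2.612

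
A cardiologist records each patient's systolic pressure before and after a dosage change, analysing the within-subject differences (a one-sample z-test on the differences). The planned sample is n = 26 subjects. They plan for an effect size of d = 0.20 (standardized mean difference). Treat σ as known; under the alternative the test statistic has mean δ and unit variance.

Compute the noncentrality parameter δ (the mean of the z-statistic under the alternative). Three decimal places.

δ ≈ 1.020

δ = d·√n = 0.20 × √26 = 1.0198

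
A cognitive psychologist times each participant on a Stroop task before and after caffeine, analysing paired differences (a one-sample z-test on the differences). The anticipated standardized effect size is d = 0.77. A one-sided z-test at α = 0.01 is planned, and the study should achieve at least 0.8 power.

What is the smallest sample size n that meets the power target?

n = 17

For power 0.8 need Φ(δ − z_{0.01}) = 0.8, so δ = z_{0.01} + z_{0.20} = 2.326 + 0.842 = 3.168.
δ = d·√n ⇒ n = (δ/d)² = (3.168 / 0.77)² = 16.93.
Round up to the next whole unit.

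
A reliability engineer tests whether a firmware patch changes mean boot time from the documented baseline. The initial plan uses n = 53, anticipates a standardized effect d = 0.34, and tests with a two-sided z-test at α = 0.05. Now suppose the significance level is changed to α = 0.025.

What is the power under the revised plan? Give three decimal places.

δ = d·√n = 0.34 × √53 = 2.4752 (unchanged). New critical value: z_{0.0125} = 2.241.
Revised power = Φ(δ − 2.241) + Φ(−δ − 2.241) = Φ(0.234) + Φ(-4.717) = 0.5924 + 0.0000 = 0.5924.

Power ≈ 0.592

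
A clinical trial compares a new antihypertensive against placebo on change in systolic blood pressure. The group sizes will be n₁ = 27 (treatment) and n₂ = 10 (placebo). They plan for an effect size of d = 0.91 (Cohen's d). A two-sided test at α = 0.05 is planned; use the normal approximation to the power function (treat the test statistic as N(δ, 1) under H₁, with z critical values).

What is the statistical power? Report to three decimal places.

Power ≈ 0.691

Noncentrality parameter: δ = d / √(1/n₁ + 1/n₂) = 0.91 / √(1/27 + 1/10) = 2.4582
Critical value for a two-sided test at α = 0.05: z_{α/2} = 1.960.
Power = Φ(δ − 1.960) + Φ(−δ − 1.960) = Φ(0.498) + Φ(-4.418) = 0.6909 + 0.0000 = 0.6909.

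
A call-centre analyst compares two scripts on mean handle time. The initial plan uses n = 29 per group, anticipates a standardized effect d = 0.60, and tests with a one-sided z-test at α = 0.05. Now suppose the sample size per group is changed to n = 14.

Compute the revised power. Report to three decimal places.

Power ≈ 0.477

With n = 14 per group: δ = d·√(n/2) = 0.60 × √(14/2) = 1.5875. Critical value z_{0.05} = 1.645.
Revised power = Φ(δ − 1.645) = Φ(-0.057) = 0.4771.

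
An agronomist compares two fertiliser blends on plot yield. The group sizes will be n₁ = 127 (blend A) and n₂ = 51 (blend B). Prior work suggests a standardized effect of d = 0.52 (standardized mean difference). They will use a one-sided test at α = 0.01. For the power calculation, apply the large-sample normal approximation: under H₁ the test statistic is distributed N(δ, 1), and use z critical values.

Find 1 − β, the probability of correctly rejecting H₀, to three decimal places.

Power ≈ 0.791

Noncentrality parameter: δ = d / √(1/n₁ + 1/n₂) = 0.52 / √(1/127 + 1/51) = 3.1368
Critical value for a one-sided test at α = 0.01: z_α = 2.326.
Power = P(Z > 2.326 − δ) = Φ(0.810) = 0.7911.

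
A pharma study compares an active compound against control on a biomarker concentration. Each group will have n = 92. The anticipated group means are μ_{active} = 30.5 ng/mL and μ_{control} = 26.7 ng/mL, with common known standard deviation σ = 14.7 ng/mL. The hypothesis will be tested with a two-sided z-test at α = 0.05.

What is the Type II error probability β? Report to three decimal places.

β ≈ 0.582

Standardized effect: d = |μ_{active} − μ_{control}| / σ = |30.5 − 26.7| / 14.7 = 0.2585
Noncentrality parameter: δ = d·√(n/2) = 0.2585 × √(92/2) = 1.7533
Two-sided α = 0.05 → critical value z_{0.025} = 1.960.
Power = Φ(δ − 1.960) + Φ(−δ − 1.960) = Φ(-0.207) + Φ(-3.713) = 0.4181 + 0.0001 = 0.4182.
Type II error: β = 1 − power = 1 − 0.4182 = 0.5818.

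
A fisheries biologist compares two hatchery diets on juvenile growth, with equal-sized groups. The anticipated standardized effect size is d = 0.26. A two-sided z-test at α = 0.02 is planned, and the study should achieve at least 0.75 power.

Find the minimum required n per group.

For power 0.75 need Φ(δ − z_{0.01}) = 0.75, so δ = z_{0.01} + z_{0.25} = 2.326 + 0.674 = 3.001.
(Ignoring the negligible lower-tail rejection probability gives the usual closed-form inversion.)
δ = d·√(n/2) ⇒ n = 2(δ/d)² = 2 × (3.001 / 0.26)² = 266.42.
Round up to the next whole unit.

n = 267 per group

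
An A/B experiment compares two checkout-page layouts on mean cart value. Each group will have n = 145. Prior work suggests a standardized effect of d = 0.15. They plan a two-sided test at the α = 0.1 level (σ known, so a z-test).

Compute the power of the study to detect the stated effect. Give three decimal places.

Noncentrality parameter: δ = d·√(n/2) = 0.15 × √(145/2) = 1.2772
Two-sided α = 0.1 → critical value z_{0.05} = 1.645.
Power = Φ(δ − 1.645) + Φ(−δ − 1.645) = Φ(-0.368) + Φ(-2.922) = 0.3566 + 0.0017 = 0.3583.

Power ≈ 0.358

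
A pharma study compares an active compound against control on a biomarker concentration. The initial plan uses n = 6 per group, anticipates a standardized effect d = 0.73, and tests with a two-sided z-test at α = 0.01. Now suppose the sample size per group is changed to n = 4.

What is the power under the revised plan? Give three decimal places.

Power ≈ 0.062

With n = 4 per group: δ = d·√(n/2) = 0.73 × √(4/2) = 1.0324. Critical value z_{0.005} = 2.576.
Revised power = Φ(δ − 2.576) + Φ(−δ − 2.576) = Φ(-1.543) + Φ(-3.608) = 0.0614 + 0.0002 = 0.0615.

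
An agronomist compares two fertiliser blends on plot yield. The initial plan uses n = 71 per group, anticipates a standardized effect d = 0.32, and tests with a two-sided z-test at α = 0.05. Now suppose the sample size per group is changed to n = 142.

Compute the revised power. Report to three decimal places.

With n = 142 per group: δ = d·√(n/2) = 0.32 × √(142/2) = 2.6964. Critical value z_{0.025} = 1.960.
Revised power = Φ(δ − 1.960) + Φ(−δ − 1.960) = Φ(0.736) + Φ(-4.656) = 0.7693 + 0.0000 = 0.7693.

Power ≈ 0.769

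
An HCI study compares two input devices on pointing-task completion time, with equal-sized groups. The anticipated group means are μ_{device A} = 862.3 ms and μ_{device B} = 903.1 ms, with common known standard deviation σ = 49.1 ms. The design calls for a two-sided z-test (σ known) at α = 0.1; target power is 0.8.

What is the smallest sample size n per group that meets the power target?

n = 18 per group

Standardized effect: d = |μ_{device A} − μ_{device B}| / σ = |862.3 − 903.1| / 49.1 = 0.8310
For power 0.8 need Φ(δ − z_{0.05}) = 0.8, so δ = z_{0.05} + z_{0.20} = 1.645 + 0.842 = 2.486.
(For δ > 0 the lower-tail rejection region contributes negligibly to power, so the one-term inversion is standard.)
δ = d·√(n/2) ⇒ n = 2(δ/d)² = 2 × (2.486 / 0.8310)² = 17.91.
Rounding up, n = 18 per group.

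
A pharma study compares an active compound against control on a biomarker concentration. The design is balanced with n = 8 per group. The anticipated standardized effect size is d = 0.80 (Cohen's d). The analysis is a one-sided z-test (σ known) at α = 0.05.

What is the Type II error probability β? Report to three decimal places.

β ≈ 0.518

Noncentrality parameter: δ = d·√(n/2) = 0.80 × √(8/2) = 1.6000
One-sided α = 0.05 → critical value z_{0.05} = 1.645.
Power = P(Z > 1.645 − δ) = Φ(-0.045) = 0.4821.
Type II error: β = 1 − power = 1 − 0.4821 = 0.5179.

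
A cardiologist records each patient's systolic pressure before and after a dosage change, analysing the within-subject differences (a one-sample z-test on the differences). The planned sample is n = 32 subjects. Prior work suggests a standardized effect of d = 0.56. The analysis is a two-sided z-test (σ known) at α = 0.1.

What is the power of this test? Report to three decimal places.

Power ≈ 0.936

Noncentrality parameter: δ = d·√n = 0.56 × √32 = 3.1678
Critical value for a two-sided test at α = 0.1: z_{α/2} = 1.645.
Power = Φ(δ − 1.645) + Φ(−δ − 1.645) = Φ(1.523) + Φ(-4.813) = 0.9361 + 0.0000 = 0.9361.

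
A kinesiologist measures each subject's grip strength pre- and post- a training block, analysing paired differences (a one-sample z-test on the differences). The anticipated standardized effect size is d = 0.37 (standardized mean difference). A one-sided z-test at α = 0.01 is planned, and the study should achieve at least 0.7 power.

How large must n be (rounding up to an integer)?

For power 0.7 need Φ(δ − z_{0.01}) = 0.7, so δ = z_{0.01} + z_{0.30} = 2.326 + 0.524 = 2.851.
δ = d·√n ⇒ n = (δ/d)² = (2.851 / 0.37)² = 59.36.
Round up to the next whole unit.

n = 60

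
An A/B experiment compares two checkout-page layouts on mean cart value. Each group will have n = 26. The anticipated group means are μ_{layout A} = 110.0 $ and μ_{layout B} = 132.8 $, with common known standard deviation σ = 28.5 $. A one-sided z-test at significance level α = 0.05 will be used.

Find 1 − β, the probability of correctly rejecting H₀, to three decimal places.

Power ≈ 0.892

Standardized effect: d = |μ_{layout A} − μ_{layout B}| / σ = |110.0 − 132.8| / 28.5 = 0.8000
Noncentrality parameter: δ = d·√(n/2) = 0.8000 × √(26/2) = 2.8844
One-sided α = 0.05 → critical value z_{0.05} = 1.645.
Power = Φ(δ − 1.645) = Φ(1.240) = 0.8924.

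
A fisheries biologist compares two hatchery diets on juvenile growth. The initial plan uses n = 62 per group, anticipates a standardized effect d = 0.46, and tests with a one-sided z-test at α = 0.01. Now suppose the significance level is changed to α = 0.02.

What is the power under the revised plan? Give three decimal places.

δ = d·√(n/2) = 0.46 × √(62/2) = 2.5612 (unchanged). New critical value: z_{0.02} = 2.054.
Revised power = Φ(δ − 2.054) = Φ(0.507) = 0.6941.

Power ≈ 0.694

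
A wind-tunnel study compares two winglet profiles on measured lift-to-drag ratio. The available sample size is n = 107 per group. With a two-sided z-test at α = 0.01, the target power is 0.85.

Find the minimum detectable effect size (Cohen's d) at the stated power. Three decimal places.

Need Φ(δ − 2.576) = 0.85, so δ = 2.576 + 1.036 = 3.612.
(Lower-tail contribution to power is negligible for δ > 0.)
δ = d·√(n/2) ⇒ d = δ/√(n/2) = 3.612/√(107/2) = 0.4939.

d ≈ 0.494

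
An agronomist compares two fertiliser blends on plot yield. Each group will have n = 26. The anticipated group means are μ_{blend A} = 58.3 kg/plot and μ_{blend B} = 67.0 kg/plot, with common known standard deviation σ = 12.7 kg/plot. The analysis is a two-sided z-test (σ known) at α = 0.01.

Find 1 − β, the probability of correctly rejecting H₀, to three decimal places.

Power ≈ 0.458

Standardized effect: d = |μ_{blend A} − μ_{blend B}| / σ = |58.3 − 67.0| / 12.7 = 0.6850
Noncentrality parameter: δ = d·√(n/2) = 0.6850 × √(26/2) = 2.4699
Two-sided α = 0.01 → critical value z_{0.005} = 2.576.
Power = Φ(δ − 2.576) + Φ(−δ − 2.576) = Φ(-0.106) + Φ(-5.046) = 0.4578 + 0.0000 = 0.4578.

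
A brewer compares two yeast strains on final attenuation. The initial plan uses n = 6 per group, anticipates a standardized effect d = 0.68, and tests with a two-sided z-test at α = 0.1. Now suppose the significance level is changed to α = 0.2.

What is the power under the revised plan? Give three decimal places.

δ = d·√(n/2) = 0.68 × √(6/2) = 1.1778 (unchanged). New critical value: z_{0.1} = 1.282.
Revised power = Φ(δ − 1.282) + Φ(−δ − 1.282) = Φ(-0.104) + Φ(-2.459) = 0.4587 + 0.0070 = 0.4656.

Power ≈ 0.466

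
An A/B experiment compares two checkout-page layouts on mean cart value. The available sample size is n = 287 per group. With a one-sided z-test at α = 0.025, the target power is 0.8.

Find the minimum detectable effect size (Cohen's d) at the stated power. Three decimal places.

d ≈ 0.234

Required noncentrality: δ = z_{0.025} + z_{0.20} = 1.960 + 0.842 = 2.802.
δ = d·√(n/2) ⇒ d = δ/√(n/2) = 2.802/√(287/2) = 0.2339.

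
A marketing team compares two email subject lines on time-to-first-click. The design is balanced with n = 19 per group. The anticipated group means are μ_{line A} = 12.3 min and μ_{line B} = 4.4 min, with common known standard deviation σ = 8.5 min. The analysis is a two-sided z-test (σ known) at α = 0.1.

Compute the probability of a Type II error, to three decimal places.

Standardized effect: d = |μ_{line A} − μ_{line B}| / σ = |12.3 − 4.4| / 8.5 = 0.9294
Noncentrality parameter: δ = d·√(n/2) = 0.9294 × √(19/2) = 2.8646
Critical value for a two-sided test at α = 0.1: z_{α/2} = 1.645.
Power = Φ(δ − 1.645) + Φ(−δ − 1.645) = Φ(1.220) + Φ(-4.509) = 0.8887 + 0.0000 = 0.8887.
Type II error: β = 1 − power = 1 − 0.8887 = 0.1113.

β ≈ 0.111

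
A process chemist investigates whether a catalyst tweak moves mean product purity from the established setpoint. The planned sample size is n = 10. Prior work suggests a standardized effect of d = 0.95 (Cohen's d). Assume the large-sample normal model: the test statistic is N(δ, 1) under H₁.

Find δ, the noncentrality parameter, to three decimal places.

δ = d·√n = 0.95 × √10 = 3.0042

δ ≈ 3.004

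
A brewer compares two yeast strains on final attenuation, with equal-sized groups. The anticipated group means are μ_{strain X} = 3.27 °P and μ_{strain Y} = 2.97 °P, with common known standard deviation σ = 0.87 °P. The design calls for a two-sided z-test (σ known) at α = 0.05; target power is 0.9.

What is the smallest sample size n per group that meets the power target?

n = 177 per group

Standardized effect: d = |μ_{strain X} − μ_{strain Y}| / σ = |3.27 − 2.97| / 0.87 = 0.3448
Set Φ(δ − 1.960) = 0.9; then δ − 1.960 = Φ⁻¹(0.9) = 1.282, giving δ = 3.242.
(The Φ(−δ − z_{α/2}) term is vanishingly small for δ > 0 and is dropped in the standard sample-size formula.)
δ = d·√(n/2) ⇒ n = 2(δ/d)² = 2 × (3.242 / 0.3448)² = 176.73.
Rounding up, n = 177 per group.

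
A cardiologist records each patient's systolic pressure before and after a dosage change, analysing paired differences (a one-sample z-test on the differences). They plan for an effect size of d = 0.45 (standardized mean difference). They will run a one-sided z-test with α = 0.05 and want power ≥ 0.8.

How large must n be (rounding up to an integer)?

n = 31

Set Φ(δ − 1.645) = 0.8; then δ − 1.645 = Φ⁻¹(0.8) = 0.842, giving δ = 2.486.
δ = d·√n ⇒ n = (δ/d)² = (2.486 / 0.45)² = 30.53.
Rounding up, n = 31.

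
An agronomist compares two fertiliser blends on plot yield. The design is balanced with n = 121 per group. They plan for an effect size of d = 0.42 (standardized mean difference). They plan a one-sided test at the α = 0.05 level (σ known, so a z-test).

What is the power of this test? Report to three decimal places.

Power ≈ 0.948

Noncentrality parameter: δ = d·√(n/2) = 0.42 × √(121/2) = 3.2668
Critical value for a one-sided test at α = 0.05: z_α = 1.645.
Power = Φ(δ − 1.645) = Φ(1.622) = 0.9476.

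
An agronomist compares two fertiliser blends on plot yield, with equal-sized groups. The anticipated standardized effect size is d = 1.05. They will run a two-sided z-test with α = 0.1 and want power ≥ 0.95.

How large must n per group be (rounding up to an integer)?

n = 20 per group

For power 0.95 need Φ(δ − z_{0.05}) = 0.95, so δ = z_{0.05} + z_{0.05} = 1.645 + 1.645 = 3.290.
(For δ > 0 the lower-tail rejection region contributes negligibly to power, so the one-term inversion is standard.)
δ = d·√(n/2) ⇒ n = 2(δ/d)² = 2 × (3.290 / 1.05)² = 19.63.
Rounding up, n = 20 per group.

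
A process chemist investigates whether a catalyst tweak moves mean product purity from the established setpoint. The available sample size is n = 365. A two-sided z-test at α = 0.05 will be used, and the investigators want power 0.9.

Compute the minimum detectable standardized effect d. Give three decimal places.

Required noncentrality: δ = z_{0.025} + z_{0.10} = 1.960 + 1.282 = 3.242.
(The second rejection-region term Φ(−δ − z_{α/2}) is negligible and dropped.)
δ = d·√n ⇒ d = δ/√n = 3.242/√365 = 0.1697.

d ≈ 0.170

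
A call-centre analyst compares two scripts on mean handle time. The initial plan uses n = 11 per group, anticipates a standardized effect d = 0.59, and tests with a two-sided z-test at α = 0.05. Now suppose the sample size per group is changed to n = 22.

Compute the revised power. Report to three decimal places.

With n = 22 per group: δ = d·√(n/2) = 0.59 × √(22/2) = 1.9568. Critical value z_{0.025} = 1.960.
Revised power = Φ(δ − 1.960) + Φ(−δ − 1.960) = Φ(-0.003) + Φ(-3.917) = 0.4987 + 0.0000 = 0.4988.

Power ≈ 0.499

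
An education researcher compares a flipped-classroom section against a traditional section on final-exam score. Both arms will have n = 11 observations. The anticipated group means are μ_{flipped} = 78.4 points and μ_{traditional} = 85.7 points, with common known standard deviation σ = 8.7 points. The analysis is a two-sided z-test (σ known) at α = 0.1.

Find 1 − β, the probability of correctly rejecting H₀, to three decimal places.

Standardized effect: d = |μ_{flipped} − μ_{traditional}| / σ = |78.4 − 85.7| / 8.7 = 0.8391
Noncentrality parameter: δ = d·√(n/2) = 0.8391 × √(11/2) = 1.9678
Critical value for a two-sided test at α = 0.1: z_{α/2} = 1.645.
Power = Φ(δ − 1.645) + Φ(−δ − 1.645) = Φ(0.323) + Φ(-3.613) = 0.6266 + 0.0002 = 0.6268.

Power ≈ 0.627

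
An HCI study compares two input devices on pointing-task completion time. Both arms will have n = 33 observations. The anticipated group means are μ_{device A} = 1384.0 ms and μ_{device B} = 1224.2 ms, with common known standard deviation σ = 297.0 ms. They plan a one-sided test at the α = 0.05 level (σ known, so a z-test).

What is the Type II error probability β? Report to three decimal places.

β ≈ 0.294

Standardized effect: d = |μ_{device A} − μ_{device B}| / σ = |1384.0 − 1224.2| / 297.0 = 0.5380
Noncentrality parameter: λ = d·√(n/2) = 0.5380 × √(33/2) = 2.1856
One-sided α = 0.05 → critical value z_{0.05} = 1.645.
Power = Φ(λ − 1.645) = Φ(0.541) = 0.7056.
Type II error: β = 1 − power = 1 − 0.7056 = 0.2944.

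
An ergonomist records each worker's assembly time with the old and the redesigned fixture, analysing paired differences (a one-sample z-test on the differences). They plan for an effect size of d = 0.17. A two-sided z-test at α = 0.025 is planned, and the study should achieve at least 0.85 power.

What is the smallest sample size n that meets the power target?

n = 372

Set Φ(δ − 2.241) = 0.85; then δ − 2.241 = Φ⁻¹(0.85) = 1.036, giving δ = 3.278.
(For δ > 0 the lower-tail rejection region contributes negligibly to power, so the one-term inversion is standard.)
δ = d·√n ⇒ n = (δ/d)² = (3.278 / 0.17)² = 371.77.
Round up to the next whole unit.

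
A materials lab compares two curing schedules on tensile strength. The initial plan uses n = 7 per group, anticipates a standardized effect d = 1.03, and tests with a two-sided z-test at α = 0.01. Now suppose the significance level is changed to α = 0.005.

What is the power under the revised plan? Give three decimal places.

δ = d·√(n/2) = 1.03 × √(7/2) = 1.9270 (unchanged). New critical value: z_{0.0025} = 2.807.
Revised power = Φ(δ − 2.807) + Φ(−δ − 2.807) = Φ(-0.880) + Φ(-4.734) = 0.1894 + 0.0000 = 0.1894.

Power ≈ 0.189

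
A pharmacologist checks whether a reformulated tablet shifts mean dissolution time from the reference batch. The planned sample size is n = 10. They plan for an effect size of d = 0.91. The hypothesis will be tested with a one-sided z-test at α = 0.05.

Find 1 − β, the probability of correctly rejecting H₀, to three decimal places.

Noncentrality parameter: δ = d·√n = 0.91 × √10 = 2.8777
One-sided α = 0.05 → critical value z_{0.05} = 1.645.
Power = P(Z > 1.645 − δ) = Φ(1.233) = 0.8912.

Power ≈ 0.891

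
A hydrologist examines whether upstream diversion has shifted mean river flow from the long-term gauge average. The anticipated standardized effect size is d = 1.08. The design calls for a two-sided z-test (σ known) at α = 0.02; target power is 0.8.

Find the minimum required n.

For power 0.8 need Φ(δ − z_{0.01}) = 0.8, so δ = z_{0.01} + z_{0.20} = 2.326 + 0.842 = 3.168.
(The Φ(−δ − z_{α/2}) term is vanishingly small for δ > 0 and is dropped in the standard sample-size formula.)
δ = d·√n ⇒ n = (δ/d)² = (3.168 / 1.08)² = 8.60.
Round up to the next whole unit.

n = 9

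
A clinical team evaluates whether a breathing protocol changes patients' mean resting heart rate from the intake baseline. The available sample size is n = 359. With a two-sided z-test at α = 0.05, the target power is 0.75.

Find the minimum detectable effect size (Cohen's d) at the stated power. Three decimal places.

d ≈ 0.139

Need Φ(δ − 1.960) = 0.75, so δ = 1.960 + 0.674 = 2.634.
(Lower-tail contribution to power is negligible for δ > 0.)
δ = d·√n ⇒ d = δ/√n = 2.634/√359 = 0.1390.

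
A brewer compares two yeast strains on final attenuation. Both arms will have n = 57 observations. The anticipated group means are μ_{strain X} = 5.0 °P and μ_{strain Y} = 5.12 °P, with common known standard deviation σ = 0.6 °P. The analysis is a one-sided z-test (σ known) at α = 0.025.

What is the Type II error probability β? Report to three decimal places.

β ≈ 0.814

Standardized effect: d = |μ_{strain X} − μ_{strain Y}| / σ = |5.0 − 5.12| / 0.6 = 0.2000
Noncentrality parameter: δ = d·√(n/2) = 0.2000 × √(57/2) = 1.0677
Critical value for a one-sided test at α = 0.025: z_α = 1.960.
Power = P(Z > 1.960 − δ) = Φ(-0.892) = 0.1861.
Type II error: β = 1 − power = 1 − 0.1861 = 0.8139.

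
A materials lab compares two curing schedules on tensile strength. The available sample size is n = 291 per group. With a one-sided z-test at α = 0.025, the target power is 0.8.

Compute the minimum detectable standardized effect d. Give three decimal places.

d ≈ 0.232

Required noncentrality: δ = z_{0.025} + z_{0.20} = 1.960 + 0.842 = 2.802.
δ = d·√(n/2) ⇒ d = δ/√(n/2) = 2.802/√(291/2) = 0.2323.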